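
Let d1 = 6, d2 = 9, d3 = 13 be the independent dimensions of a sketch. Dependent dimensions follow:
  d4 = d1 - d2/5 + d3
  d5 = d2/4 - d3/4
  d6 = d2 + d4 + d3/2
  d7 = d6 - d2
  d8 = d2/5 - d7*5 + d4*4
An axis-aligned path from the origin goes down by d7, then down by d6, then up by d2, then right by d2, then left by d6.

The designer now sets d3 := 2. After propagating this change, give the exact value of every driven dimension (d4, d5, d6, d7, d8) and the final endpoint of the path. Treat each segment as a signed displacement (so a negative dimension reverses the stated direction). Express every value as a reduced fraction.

d4 = 31/5
d5 = 7/4
d6 = 81/5
d7 = 36/5
d8 = -47/5
endpoint = (-36/5, -72/5)

Apply edit: d3 := 2
  d4 = d1 - d2/5 + d3 = 31/5
  d5 = d2/4 - d3/4 = 7/4
  d6 = d2 + d4 + d3/2 = 81/5
  d7 = d6 - d2 = 36/5
  d8 = d2/5 - d7*5 + d4*4 = -47/5
Walk from origin (0, 0):
  seg 1: down by d7 = 36/5 → (0, -36/5)
  seg 2: down by d6 = 81/5 → (0, -117/5)
  seg 3: up by d2 = 9 → (0, -72/5)
  seg 4: right by d2 = 9 → (9, -72/5)
  seg 5: left by d6 = 81/5 → (-36/5, -72/5)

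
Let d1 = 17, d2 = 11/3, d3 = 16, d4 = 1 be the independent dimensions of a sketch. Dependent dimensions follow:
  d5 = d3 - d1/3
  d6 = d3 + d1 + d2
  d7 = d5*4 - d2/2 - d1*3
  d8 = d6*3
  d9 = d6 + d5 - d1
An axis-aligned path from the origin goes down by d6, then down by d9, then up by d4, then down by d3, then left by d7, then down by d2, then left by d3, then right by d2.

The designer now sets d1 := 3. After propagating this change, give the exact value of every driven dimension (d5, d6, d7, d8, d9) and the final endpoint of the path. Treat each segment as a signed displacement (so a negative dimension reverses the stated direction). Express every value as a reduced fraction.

d5 = 15
d6 = 68/3
d7 = 295/6
d8 = 68
d9 = 104/3
endpoint = (-123/2, -76)

Apply edit: d1 := 3
  d5 = d3 - d1/3 = 15
  d6 = d3 + d1 + d2 = 68/3
  d7 = d5*4 - d2/2 - d1*3 = 295/6
  d8 = d6*3 = 68
  d9 = d6 + d5 - d1 = 104/3
Walk from origin (0, 0):
  seg 1: down by d6 = 68/3 → (0, -68/3)
  seg 2: down by d9 = 104/3 → (0, -172/3)
  seg 3: up by d4 = 1 → (0, -169/3)
  seg 4: down by d3 = 16 → (0, -217/3)
  seg 5: left by d7 = 295/6 → (-295/6, -217/3)
  seg 6: down by d2 = 11/3 → (-295/6, -76)
  seg 7: left by d3 = 16 → (-391/6, -76)
  seg 8: right by d2 = 11/3 → (-123/2, -76)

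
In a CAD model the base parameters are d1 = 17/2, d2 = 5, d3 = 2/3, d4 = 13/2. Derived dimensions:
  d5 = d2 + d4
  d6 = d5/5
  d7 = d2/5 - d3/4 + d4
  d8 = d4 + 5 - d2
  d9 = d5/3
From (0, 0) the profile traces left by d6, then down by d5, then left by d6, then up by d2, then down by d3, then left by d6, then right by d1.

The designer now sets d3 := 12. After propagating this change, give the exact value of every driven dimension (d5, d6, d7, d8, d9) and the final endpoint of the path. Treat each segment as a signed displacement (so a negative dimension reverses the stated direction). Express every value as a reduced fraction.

Apply edit: d3 := 12
  d5 = d2 + d4 = 23/2
  d6 = d5/5 = 23/10
  d7 = d2/5 - d3/4 + d4 = 9/2
  d8 = d4 + 5 - d2 = 13/2
  d9 = d5/3 = 23/6
Walk from origin (0, 0):
  seg 1: left by d6 = 23/10 → (-23/10, 0)
  seg 2: down by d5 = 23/2 → (-23/10, -23/2)
  seg 3: left by d6 = 23/10 → (-23/5, -23/2)
  seg 4: up by d2 = 5 → (-23/5, -13/2)
  seg 5: down by d3 = 12 → (-23/5, -37/2)
  seg 6: left by d6 = 23/10 → (-69/10, -37/2)
  seg 7: right by d1 = 17/2 → (8/5, -37/2)

d5 = 23/2
d6 = 23/10
d7 = 9/2
d8 = 13/2
d9 = 23/6
endpoint = (8/5, -37/2)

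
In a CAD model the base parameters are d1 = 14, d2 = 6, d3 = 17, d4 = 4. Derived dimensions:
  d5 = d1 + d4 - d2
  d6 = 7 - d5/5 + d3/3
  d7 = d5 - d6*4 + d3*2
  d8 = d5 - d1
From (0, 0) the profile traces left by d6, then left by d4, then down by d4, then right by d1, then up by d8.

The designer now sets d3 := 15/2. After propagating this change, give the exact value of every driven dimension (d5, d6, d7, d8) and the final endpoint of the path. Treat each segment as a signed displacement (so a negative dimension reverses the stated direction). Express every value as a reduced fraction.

Apply edit: d3 := 15/2
  d5 = d1 + d4 - d2 = 12
  d6 = 7 - d5/5 + d3/3 = 71/10
  d7 = d5 - d6*4 + d3*2 = -7/5
  d8 = d5 - d1 = -2
Walk from origin (0, 0):
  seg 1: left by d6 = 71/10 → (-71/10, 0)
  seg 2: left by d4 = 4 → (-111/10, 0)
  seg 3: down by d4 = 4 → (-111/10, -4)
  seg 4: right by d1 = 14 → (29/10, -4)
  seg 5: up by d8 = -2 → (29/10, -6)

d5 = 12
d6 = 71/10
d7 = -7/5
d8 = -2
endpoint = (29/10, -6)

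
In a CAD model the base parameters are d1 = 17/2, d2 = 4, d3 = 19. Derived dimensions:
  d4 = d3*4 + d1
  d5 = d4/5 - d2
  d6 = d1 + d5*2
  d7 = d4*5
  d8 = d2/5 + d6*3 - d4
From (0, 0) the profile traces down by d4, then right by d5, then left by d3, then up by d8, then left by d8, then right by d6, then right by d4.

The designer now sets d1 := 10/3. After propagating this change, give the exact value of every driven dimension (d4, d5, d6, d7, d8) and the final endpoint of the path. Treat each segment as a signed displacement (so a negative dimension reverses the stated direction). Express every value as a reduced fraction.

Apply edit: d1 := 10/3
  d4 = d3*4 + d1 = 238/3
  d5 = d4/5 - d2 = 178/15
  d6 = d1 + d5*2 = 406/15
  d7 = d4*5 = 1190/3
  d8 = d2/5 + d6*3 - d4 = 8/3
Walk from origin (0, 0):
  seg 1: down by d4 = 238/3 → (0, -238/3)
  seg 2: right by d5 = 178/15 → (178/15, -238/3)
  seg 3: left by d3 = 19 → (-107/15, -238/3)
  seg 4: up by d8 = 8/3 → (-107/15, -230/3)
  seg 5: left by d8 = 8/3 → (-49/5, -230/3)
  seg 6: right by d6 = 406/15 → (259/15, -230/3)
  seg 7: right by d4 = 238/3 → (483/5, -230/3)

d4 = 238/3
d5 = 178/15
d6 = 406/15
d7 = 1190/3
d8 = 8/3
endpoint = (483/5, -230/3)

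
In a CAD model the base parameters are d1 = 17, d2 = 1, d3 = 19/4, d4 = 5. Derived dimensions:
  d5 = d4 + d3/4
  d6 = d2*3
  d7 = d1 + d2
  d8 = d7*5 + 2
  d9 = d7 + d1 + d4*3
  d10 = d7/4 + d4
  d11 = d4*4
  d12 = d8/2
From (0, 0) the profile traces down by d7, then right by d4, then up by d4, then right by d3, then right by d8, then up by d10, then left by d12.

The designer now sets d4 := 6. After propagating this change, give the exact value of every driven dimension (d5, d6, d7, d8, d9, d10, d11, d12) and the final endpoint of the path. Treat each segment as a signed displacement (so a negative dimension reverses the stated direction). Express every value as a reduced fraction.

d5 = 115/16
d6 = 3
d7 = 18
d8 = 92
d9 = 53
d10 = 21/2
d11 = 24
d12 = 46
endpoint = (227/4, -3/2)

Apply edit: d4 := 6
  d5 = d4 + d3/4 = 115/16
  d6 = d2*3 = 3
  d7 = d1 + d2 = 18
  d8 = d7*5 + 2 = 92
  d9 = d7 + d1 + d4*3 = 53
  d10 = d7/4 + d4 = 21/2
  d11 = d4*4 = 24
  d12 = d8/2 = 46
Walk from origin (0, 0):
  seg 1: down by d7 = 18 → (0, -18)
  seg 2: right by d4 = 6 → (6, -18)
  seg 3: up by d4 = 6 → (6, -12)
  seg 4: right by d3 = 19/4 → (43/4, -12)
  seg 5: right by d8 = 92 → (411/4, -12)
  seg 6: up by d10 = 21/2 → (411/4, -3/2)
  seg 7: left by d12 = 46 → (227/4, -3/2)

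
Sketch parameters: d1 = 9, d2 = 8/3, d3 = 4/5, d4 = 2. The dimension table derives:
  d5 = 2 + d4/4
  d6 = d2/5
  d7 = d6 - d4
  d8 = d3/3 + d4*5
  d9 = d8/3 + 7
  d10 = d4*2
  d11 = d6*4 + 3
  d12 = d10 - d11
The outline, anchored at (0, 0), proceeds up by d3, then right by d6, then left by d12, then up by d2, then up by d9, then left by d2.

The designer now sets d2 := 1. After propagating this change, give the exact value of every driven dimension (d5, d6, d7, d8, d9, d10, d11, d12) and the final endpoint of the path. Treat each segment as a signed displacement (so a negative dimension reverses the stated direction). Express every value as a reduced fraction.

Apply edit: d2 := 1
  d5 = 2 + d4/4 = 5/2
  d6 = d2/5 = 1/5
  d7 = d6 - d4 = -9/5
  d8 = d3/3 + d4*5 = 154/15
  d9 = d8/3 + 7 = 469/45
  d10 = d4*2 = 4
  d11 = d6*4 + 3 = 19/5
  d12 = d10 - d11 = 1/5
Walk from origin (0, 0):
  seg 1: up by d3 = 4/5 → (0, 4/5)
  seg 2: right by d6 = 1/5 → (1/5, 4/5)
  seg 3: left by d12 = 1/5 → (0, 4/5)
  seg 4: up by d2 = 1 → (0, 9/5)
  seg 5: up by d9 = 469/45 → (0, 110/9)
  seg 6: left by d2 = 1 → (-1, 110/9)

d5 = 5/2
d6 = 1/5
d7 = -9/5
d8 = 154/15
d9 = 469/45
d10 = 4
d11 = 19/5
d12 = 1/5
endpoint = (-1, 110/9)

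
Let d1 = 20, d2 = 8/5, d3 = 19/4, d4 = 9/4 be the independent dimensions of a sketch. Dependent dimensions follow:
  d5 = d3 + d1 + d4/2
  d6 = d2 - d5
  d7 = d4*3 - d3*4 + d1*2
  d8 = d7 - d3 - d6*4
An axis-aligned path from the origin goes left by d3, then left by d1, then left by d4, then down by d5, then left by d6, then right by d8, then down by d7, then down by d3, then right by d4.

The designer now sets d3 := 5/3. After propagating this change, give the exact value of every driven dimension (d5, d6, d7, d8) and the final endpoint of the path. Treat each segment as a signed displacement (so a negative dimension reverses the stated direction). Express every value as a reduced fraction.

Apply edit: d3 := 5/3
  d5 = d3 + d1 + d4/2 = 547/24
  d6 = d2 - d5 = -2543/120
  d7 = d4*3 - d3*4 + d1*2 = 481/12
  d8 = d7 - d3 - d6*4 = 7391/60
Walk from origin (0, 0):
  seg 1: left by d3 = 5/3 → (-5/3, 0)
  seg 2: left by d1 = 20 → (-65/3, 0)
  seg 3: left by d4 = 9/4 → (-287/12, 0)
  seg 4: down by d5 = 547/24 → (-287/12, -547/24)
  seg 5: left by d6 = -2543/120 → (-109/40, -547/24)
  seg 6: right by d8 = 7391/60 → (2891/24, -547/24)
  seg 7: down by d7 = 481/12 → (2891/24, -503/8)
  seg 8: down by d3 = 5/3 → (2891/24, -1549/24)
  seg 9: right by d4 = 9/4 → (2945/24, -1549/24)

d5 = 547/24
d6 = -2543/120
d7 = 481/12
d8 = 7391/60
endpoint = (2945/24, -1549/24)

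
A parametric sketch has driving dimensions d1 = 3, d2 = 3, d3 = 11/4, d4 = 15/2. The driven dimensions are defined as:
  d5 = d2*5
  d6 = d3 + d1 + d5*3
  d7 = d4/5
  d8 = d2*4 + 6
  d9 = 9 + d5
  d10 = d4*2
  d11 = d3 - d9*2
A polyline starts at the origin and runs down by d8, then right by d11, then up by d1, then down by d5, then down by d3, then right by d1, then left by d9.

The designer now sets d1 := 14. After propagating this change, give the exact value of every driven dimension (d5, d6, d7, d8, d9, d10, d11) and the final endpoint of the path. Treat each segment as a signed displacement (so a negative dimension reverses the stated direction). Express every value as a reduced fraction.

Apply edit: d1 := 14
  d5 = d2*5 = 15
  d6 = d3 + d1 + d5*3 = 247/4
  d7 = d4/5 = 3/2
  d8 = d2*4 + 6 = 18
  d9 = 9 + d5 = 24
  d10 = d4*2 = 15
  d11 = d3 - d9*2 = -181/4
Walk from origin (0, 0):
  seg 1: down by d8 = 18 → (0, -18)
  seg 2: right by d11 = -181/4 → (-181/4, -18)
  seg 3: up by d1 = 14 → (-181/4, -4)
  seg 4: down by d5 = 15 → (-181/4, -19)
  seg 5: down by d3 = 11/4 → (-181/4, -87/4)
  seg 6: right by d1 = 14 → (-125/4, -87/4)
  seg 7: left by d9 = 24 → (-221/4, -87/4)

d5 = 15
d6 = 247/4
d7 = 3/2
d8 = 18
d9 = 24
d10 = 15
d11 = -181/4
endpoint = (-221/4, -87/4)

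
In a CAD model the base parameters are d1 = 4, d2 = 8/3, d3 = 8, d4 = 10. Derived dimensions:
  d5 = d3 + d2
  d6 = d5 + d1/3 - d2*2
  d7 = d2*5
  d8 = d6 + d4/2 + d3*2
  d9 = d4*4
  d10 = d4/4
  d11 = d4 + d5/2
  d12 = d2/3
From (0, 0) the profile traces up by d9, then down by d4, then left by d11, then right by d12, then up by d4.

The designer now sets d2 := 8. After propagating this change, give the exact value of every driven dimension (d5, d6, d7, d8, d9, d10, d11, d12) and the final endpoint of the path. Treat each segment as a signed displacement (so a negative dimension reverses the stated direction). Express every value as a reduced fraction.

Apply edit: d2 := 8
  d5 = d3 + d2 = 16
  d6 = d5 + d1/3 - d2*2 = 4/3
  d7 = d2*5 = 40
  d8 = d6 + d4/2 + d3*2 = 67/3
  d9 = d4*4 = 40
  d10 = d4/4 = 5/2
  d11 = d4 + d5/2 = 18
  d12 = d2/3 = 8/3
Walk from origin (0, 0):
  seg 1: up by d9 = 40 → (0, 40)
  seg 2: down by d4 = 10 → (0, 30)
  seg 3: left by d11 = 18 → (-18, 30)
  seg 4: right by d12 = 8/3 → (-46/3, 30)
  seg 5: up by d4 = 10 → (-46/3, 40)

d5 = 16
d6 = 4/3
d7 = 40
d8 = 67/3
d9 = 40
d10 = 5/2
d11 = 18
d12 = 8/3
endpoint = (-46/3, 40)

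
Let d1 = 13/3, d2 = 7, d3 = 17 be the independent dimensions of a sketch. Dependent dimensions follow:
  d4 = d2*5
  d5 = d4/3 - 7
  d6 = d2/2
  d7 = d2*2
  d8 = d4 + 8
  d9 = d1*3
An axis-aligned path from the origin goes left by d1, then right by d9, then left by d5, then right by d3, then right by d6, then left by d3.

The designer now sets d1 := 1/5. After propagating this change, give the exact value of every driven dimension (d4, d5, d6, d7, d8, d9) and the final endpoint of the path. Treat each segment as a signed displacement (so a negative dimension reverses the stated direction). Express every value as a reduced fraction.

Apply edit: d1 := 1/5
  d4 = d2*5 = 35
  d5 = d4/3 - 7 = 14/3
  d6 = d2/2 = 7/2
  d7 = d2*2 = 14
  d8 = d4 + 8 = 43
  d9 = d1*3 = 3/5
Walk from origin (0, 0):
  seg 1: left by d1 = 1/5 → (-1/5, 0)
  seg 2: right by d9 = 3/5 → (2/5, 0)
  seg 3: left by d5 = 14/3 → (-64/15, 0)
  seg 4: right by d3 = 17 → (191/15, 0)
  seg 5: right by d6 = 7/2 → (487/30, 0)
  seg 6: left by d3 = 17 → (-23/30, 0)

d4 = 35
d5 = 14/3
d6 = 7/2
d7 = 14
d8 = 43
d9 = 3/5
endpoint = (-23/30, 0)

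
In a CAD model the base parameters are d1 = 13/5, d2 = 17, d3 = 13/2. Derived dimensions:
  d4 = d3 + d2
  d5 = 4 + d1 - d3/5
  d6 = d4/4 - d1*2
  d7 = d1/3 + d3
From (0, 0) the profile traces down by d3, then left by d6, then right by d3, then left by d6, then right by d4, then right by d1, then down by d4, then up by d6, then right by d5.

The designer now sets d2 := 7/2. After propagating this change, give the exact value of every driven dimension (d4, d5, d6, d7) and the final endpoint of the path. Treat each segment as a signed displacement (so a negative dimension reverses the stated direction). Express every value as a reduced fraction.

d4 = 10
d5 = 53/10
d6 = -27/10
d7 = 221/30
endpoint = (149/5, -96/5)

Apply edit: d2 := 7/2
  d4 = d3 + d2 = 10
  d5 = 4 + d1 - d3/5 = 53/10
  d6 = d4/4 - d1*2 = -27/10
  d7 = d1/3 + d3 = 221/30
Walk from origin (0, 0):
  seg 1: down by d3 = 13/2 → (0, -13/2)
  seg 2: left by d6 = -27/10 → (27/10, -13/2)
  seg 3: right by d3 = 13/2 → (46/5, -13/2)
  seg 4: left by d6 = -27/10 → (119/10, -13/2)
  seg 5: right by d4 = 10 → (219/10, -13/2)
  seg 6: right by d1 = 13/5 → (49/2, -13/2)
  seg 7: down by d4 = 10 → (49/2, -33/2)
  seg 8: up by d6 = -27/10 → (49/2, -96/5)
  seg 9: right by d5 = 53/10 → (149/5, -96/5)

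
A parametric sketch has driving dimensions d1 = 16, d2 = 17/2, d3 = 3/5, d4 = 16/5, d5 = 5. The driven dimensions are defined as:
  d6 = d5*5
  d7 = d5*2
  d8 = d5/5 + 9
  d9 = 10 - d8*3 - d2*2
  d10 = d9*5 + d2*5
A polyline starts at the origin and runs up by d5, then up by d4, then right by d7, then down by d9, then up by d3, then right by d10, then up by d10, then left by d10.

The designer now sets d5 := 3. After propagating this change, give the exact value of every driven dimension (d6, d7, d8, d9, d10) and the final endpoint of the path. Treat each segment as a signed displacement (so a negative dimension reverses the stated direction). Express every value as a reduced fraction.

d6 = 15
d7 = 6
d8 = 48/5
d9 = -179/5
d10 = -273/2
endpoint = (6, -939/10)

Apply edit: d5 := 3
  d6 = d5*5 = 15
  d7 = d5*2 = 6
  d8 = d5/5 + 9 = 48/5
  d9 = 10 - d8*3 - d2*2 = -179/5
  d10 = d9*5 + d2*5 = -273/2
Walk from origin (0, 0):
  seg 1: up by d5 = 3 → (0, 3)
  seg 2: up by d4 = 16/5 → (0, 31/5)
  seg 3: right by d7 = 6 → (6, 31/5)
  seg 4: down by d9 = -179/5 → (6, 42)
  seg 5: up by d3 = 3/5 → (6, 213/5)
  seg 6: right by d10 = -273/2 → (-261/2, 213/5)
  seg 7: up by d10 = -273/2 → (-261/2, -939/10)
  seg 8: left by d10 = -273/2 → (6, -939/10)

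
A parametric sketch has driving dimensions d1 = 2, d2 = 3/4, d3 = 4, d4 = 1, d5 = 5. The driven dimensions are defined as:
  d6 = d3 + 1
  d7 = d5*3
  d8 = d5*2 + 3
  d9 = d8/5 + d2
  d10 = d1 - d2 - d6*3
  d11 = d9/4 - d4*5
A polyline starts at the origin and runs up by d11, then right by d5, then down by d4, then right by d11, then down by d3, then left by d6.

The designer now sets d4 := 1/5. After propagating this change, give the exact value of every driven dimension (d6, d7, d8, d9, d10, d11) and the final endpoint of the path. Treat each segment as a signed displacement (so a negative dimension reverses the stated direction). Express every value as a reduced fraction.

d6 = 5
d7 = 15
d8 = 13
d9 = 67/20
d10 = -55/4
d11 = -13/80
endpoint = (-13/80, -349/80)

Apply edit: d4 := 1/5
  d6 = d3 + 1 = 5
  d7 = d5*3 = 15
  d8 = d5*2 + 3 = 13
  d9 = d8/5 + d2 = 67/20
  d10 = d1 - d2 - d6*3 = -55/4
  d11 = d9/4 - d4*5 = -13/80
Walk from origin (0, 0):
  seg 1: up by d11 = -13/80 → (0, -13/80)
  seg 2: right by d5 = 5 → (5, -13/80)
  seg 3: down by d4 = 1/5 → (5, -29/80)
  seg 4: right by d11 = -13/80 → (387/80, -29/80)
  seg 5: down by d3 = 4 → (387/80, -349/80)
  seg 6: left by d6 = 5 → (-13/80, -349/80)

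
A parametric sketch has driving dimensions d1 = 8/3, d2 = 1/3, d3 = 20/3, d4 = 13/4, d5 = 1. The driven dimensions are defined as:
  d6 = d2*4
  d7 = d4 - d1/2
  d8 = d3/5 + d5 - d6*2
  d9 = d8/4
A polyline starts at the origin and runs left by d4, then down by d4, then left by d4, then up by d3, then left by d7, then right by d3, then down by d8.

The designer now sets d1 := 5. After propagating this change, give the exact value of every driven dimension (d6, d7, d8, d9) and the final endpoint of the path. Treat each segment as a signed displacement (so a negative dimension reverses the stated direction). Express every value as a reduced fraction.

d6 = 4/3
d7 = 3/4
d8 = -1/3
d9 = -1/12
endpoint = (-7/12, 15/4)

Apply edit: d1 := 5
  d6 = d2*4 = 4/3
  d7 = d4 - d1/2 = 3/4
  d8 = d3/5 + d5 - d6*2 = -1/3
  d9 = d8/4 = -1/12
Walk from origin (0, 0):
  seg 1: left by d4 = 13/4 → (-13/4, 0)
  seg 2: down by d4 = 13/4 → (-13/4, -13/4)
  seg 3: left by d4 = 13/4 → (-13/2, -13/4)
  seg 4: up by d3 = 20/3 → (-13/2, 41/12)
  seg 5: left by d7 = 3/4 → (-29/4, 41/12)
  seg 6: right by d3 = 20/3 → (-7/12, 41/12)
  seg 7: down by d8 = -1/3 → (-7/12, 15/4)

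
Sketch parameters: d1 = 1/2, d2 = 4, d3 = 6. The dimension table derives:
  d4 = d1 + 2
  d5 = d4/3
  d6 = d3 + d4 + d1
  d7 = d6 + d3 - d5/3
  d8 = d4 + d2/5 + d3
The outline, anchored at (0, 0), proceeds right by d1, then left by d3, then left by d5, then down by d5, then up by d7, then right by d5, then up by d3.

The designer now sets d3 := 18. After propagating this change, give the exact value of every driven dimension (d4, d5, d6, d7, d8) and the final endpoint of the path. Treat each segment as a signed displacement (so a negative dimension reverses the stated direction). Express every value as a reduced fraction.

d4 = 5/2
d5 = 5/6
d6 = 21
d7 = 697/18
d8 = 213/10
endpoint = (-35/2, 503/9)

Apply edit: d3 := 18
  d4 = d1 + 2 = 5/2
  d5 = d4/3 = 5/6
  d6 = d3 + d4 + d1 = 21
  d7 = d6 + d3 - d5/3 = 697/18
  d8 = d4 + d2/5 + d3 = 213/10
Walk from origin (0, 0):
  seg 1: right by d1 = 1/2 → (1/2, 0)
  seg 2: left by d3 = 18 → (-35/2, 0)
  seg 3: left by d5 = 5/6 → (-55/3, 0)
  seg 4: down by d5 = 5/6 → (-55/3, -5/6)
  seg 5: up by d7 = 697/18 → (-55/3, 341/9)
  seg 6: right by d5 = 5/6 → (-35/2, 341/9)
  seg 7: up by d3 = 18 → (-35/2, 503/9)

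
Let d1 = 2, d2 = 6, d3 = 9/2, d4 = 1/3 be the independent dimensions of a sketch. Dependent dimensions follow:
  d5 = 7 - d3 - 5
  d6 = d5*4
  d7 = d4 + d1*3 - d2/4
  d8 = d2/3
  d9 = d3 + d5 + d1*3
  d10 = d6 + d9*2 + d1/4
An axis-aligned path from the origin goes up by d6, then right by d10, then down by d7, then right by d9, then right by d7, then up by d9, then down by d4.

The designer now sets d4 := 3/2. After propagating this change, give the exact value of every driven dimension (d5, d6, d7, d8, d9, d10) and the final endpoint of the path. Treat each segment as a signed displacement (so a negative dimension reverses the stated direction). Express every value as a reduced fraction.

d5 = -5/2
d6 = -10
d7 = 6
d8 = 2
d9 = 8
d10 = 13/2
endpoint = (41/2, -19/2)

Apply edit: d4 := 3/2
  d5 = 7 - d3 - 5 = -5/2
  d6 = d5*4 = -10
  d7 = d4 + d1*3 - d2/4 = 6
  d8 = d2/3 = 2
  d9 = d3 + d5 + d1*3 = 8
  d10 = d6 + d9*2 + d1/4 = 13/2
Walk from origin (0, 0):
  seg 1: up by d6 = -10 → (0, -10)
  seg 2: right by d10 = 13/2 → (13/2, -10)
  seg 3: down by d7 = 6 → (13/2, -16)
  seg 4: right by d9 = 8 → (29/2, -16)
  seg 5: right by d7 = 6 → (41/2, -16)
  seg 6: up by d9 = 8 → (41/2, -8)
  seg 7: down by d4 = 3/2 → (41/2, -19/2)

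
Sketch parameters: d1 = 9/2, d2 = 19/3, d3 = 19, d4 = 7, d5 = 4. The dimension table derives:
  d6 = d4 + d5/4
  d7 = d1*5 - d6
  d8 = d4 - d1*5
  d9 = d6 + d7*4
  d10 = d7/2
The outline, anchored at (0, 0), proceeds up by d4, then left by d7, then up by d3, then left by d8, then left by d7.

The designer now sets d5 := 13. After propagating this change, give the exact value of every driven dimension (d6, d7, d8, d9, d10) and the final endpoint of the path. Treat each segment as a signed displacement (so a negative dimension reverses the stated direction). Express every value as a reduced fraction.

d6 = 41/4
d7 = 49/4
d8 = -31/2
d9 = 237/4
d10 = 49/8
endpoint = (-9, 26)

Apply edit: d5 := 13
  d6 = d4 + d5/4 = 41/4
  d7 = d1*5 - d6 = 49/4
  d8 = d4 - d1*5 = -31/2
  d9 = d6 + d7*4 = 237/4
  d10 = d7/2 = 49/8
Walk from origin (0, 0):
  seg 1: up by d4 = 7 → (0, 7)
  seg 2: left by d7 = 49/4 → (-49/4, 7)
  seg 3: up by d3 = 19 → (-49/4, 26)
  seg 4: left by d8 = -31/2 → (13/4, 26)
  seg 5: left by d7 = 49/4 → (-9, 26)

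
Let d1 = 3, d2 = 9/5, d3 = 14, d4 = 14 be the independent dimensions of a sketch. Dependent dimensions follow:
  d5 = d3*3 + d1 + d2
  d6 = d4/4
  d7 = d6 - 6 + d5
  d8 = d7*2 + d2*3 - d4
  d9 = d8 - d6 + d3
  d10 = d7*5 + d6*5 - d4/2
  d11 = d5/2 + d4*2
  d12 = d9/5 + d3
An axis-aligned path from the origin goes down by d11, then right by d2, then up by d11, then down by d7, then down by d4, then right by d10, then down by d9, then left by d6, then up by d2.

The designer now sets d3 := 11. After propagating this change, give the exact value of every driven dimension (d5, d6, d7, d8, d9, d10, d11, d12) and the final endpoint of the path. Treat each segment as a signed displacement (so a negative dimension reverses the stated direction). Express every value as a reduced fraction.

Apply edit: d3 := 11
  d5 = d3*3 + d1 + d2 = 189/5
  d6 = d4/4 = 7/2
  d7 = d6 - 6 + d5 = 353/10
  d8 = d7*2 + d2*3 - d4 = 62
  d9 = d8 - d6 + d3 = 139/2
  d10 = d7*5 + d6*5 - d4/2 = 187
  d11 = d5/2 + d4*2 = 469/10
  d12 = d9/5 + d3 = 249/10
Walk from origin (0, 0):
  seg 1: down by d11 = 469/10 → (0, -469/10)
  seg 2: right by d2 = 9/5 → (9/5, -469/10)
  seg 3: up by d11 = 469/10 → (9/5, 0)
  seg 4: down by d7 = 353/10 → (9/5, -353/10)
  seg 5: down by d4 = 14 → (9/5, -493/10)
  seg 6: right by d10 = 187 → (944/5, -493/10)
  seg 7: down by d9 = 139/2 → (944/5, -594/5)
  seg 8: left by d6 = 7/2 → (1853/10, -594/5)
  seg 9: up by d2 = 9/5 → (1853/10, -117)

d5 = 189/5
d6 = 7/2
d7 = 353/10
d8 = 62
d9 = 139/2
d10 = 187
d11 = 469/10
d12 = 249/10
endpoint = (1853/10, -117)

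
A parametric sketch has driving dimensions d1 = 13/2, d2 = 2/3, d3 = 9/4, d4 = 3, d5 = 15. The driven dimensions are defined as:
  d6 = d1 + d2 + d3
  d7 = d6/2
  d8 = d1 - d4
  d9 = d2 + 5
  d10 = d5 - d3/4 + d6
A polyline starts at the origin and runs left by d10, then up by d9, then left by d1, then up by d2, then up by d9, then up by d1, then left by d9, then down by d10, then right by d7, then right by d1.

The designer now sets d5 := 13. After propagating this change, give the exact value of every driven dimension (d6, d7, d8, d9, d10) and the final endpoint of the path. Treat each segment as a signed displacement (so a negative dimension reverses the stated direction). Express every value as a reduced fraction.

Apply edit: d5 := 13
  d6 = d1 + d2 + d3 = 113/12
  d7 = d6/2 = 113/24
  d8 = d1 - d4 = 7/2
  d9 = d2 + 5 = 17/3
  d10 = d5 - d3/4 + d6 = 1049/48
Walk from origin (0, 0):
  seg 1: left by d10 = 1049/48 → (-1049/48, 0)
  seg 2: up by d9 = 17/3 → (-1049/48, 17/3)
  seg 3: left by d1 = 13/2 → (-1361/48, 17/3)
  seg 4: up by d2 = 2/3 → (-1361/48, 19/3)
  seg 5: up by d9 = 17/3 → (-1361/48, 12)
  seg 6: up by d1 = 13/2 → (-1361/48, 37/2)
  seg 7: left by d9 = 17/3 → (-1633/48, 37/2)
  seg 8: down by d10 = 1049/48 → (-1633/48, -161/48)
  seg 9: right by d7 = 113/24 → (-469/16, -161/48)
  seg 10: right by d1 = 13/2 → (-365/16, -161/48)

d6 = 113/12
d7 = 113/24
d8 = 7/2
d9 = 17/3
d10 = 1049/48
endpoint = (-365/16, -161/48)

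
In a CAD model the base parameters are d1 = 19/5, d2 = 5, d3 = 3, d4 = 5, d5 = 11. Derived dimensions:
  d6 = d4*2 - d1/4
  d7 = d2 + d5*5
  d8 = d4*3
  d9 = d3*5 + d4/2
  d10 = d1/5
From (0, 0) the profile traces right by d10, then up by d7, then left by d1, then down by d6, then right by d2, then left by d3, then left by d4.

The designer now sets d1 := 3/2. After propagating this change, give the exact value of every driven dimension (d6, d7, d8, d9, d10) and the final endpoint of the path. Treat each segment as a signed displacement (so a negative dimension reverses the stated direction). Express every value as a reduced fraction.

d6 = 77/8
d7 = 60
d8 = 15
d9 = 35/2
d10 = 3/10
endpoint = (-21/5, 403/8)

Apply edit: d1 := 3/2
  d6 = d4*2 - d1/4 = 77/8
  d7 = d2 + d5*5 = 60
  d8 = d4*3 = 15
  d9 = d3*5 + d4/2 = 35/2
  d10 = d1/5 = 3/10
Walk from origin (0, 0):
  seg 1: right by d10 = 3/10 → (3/10, 0)
  seg 2: up by d7 = 60 → (3/10, 60)
  seg 3: left by d1 = 3/2 → (-6/5, 60)
  seg 4: down by d6 = 77/8 → (-6/5, 403/8)
  seg 5: right by d2 = 5 → (19/5, 403/8)
  seg 6: left by d3 = 3 → (4/5, 403/8)
  seg 7: left by d4 = 5 → (-21/5, 403/8)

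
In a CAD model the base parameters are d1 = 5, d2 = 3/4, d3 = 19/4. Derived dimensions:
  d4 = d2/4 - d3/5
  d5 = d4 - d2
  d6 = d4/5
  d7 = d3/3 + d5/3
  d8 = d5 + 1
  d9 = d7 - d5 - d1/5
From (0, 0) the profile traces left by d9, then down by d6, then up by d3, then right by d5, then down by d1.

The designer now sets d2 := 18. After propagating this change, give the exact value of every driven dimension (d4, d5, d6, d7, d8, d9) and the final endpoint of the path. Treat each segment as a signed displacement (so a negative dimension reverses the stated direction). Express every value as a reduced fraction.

Apply edit: d2 := 18
  d4 = d2/4 - d3/5 = 71/20
  d5 = d4 - d2 = -289/20
  d6 = d4/5 = 71/100
  d7 = d3/3 + d5/3 = -97/30
  d8 = d5 + 1 = -269/20
  d9 = d7 - d5 - d1/5 = 613/60
Walk from origin (0, 0):
  seg 1: left by d9 = 613/60 → (-613/60, 0)
  seg 2: down by d6 = 71/100 → (-613/60, -71/100)
  seg 3: up by d3 = 19/4 → (-613/60, 101/25)
  seg 4: right by d5 = -289/20 → (-74/3, 101/25)
  seg 5: down by d1 = 5 → (-74/3, -24/25)

d4 = 71/20
d5 = -289/20
d6 = 71/100
d7 = -97/30
d8 = -269/20
d9 = 613/60
endpoint = (-74/3, -24/25)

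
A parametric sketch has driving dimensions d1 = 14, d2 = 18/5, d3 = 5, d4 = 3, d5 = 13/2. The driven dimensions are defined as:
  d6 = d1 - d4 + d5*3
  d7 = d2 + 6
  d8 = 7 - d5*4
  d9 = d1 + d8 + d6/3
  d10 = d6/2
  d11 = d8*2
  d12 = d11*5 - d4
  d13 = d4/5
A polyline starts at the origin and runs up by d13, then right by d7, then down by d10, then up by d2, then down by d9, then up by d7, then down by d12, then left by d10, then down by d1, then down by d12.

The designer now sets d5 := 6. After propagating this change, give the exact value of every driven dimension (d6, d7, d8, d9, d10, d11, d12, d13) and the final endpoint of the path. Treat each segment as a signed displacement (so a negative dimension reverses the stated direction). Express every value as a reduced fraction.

Apply edit: d5 := 6
  d6 = d1 - d4 + d5*3 = 29
  d7 = d2 + 6 = 48/5
  d8 = 7 - d5*4 = -17
  d9 = d1 + d8 + d6/3 = 20/3
  d10 = d6/2 = 29/2
  d11 = d8*2 = -34
  d12 = d11*5 - d4 = -173
  d13 = d4/5 = 3/5
Walk from origin (0, 0):
  seg 1: up by d13 = 3/5 → (0, 3/5)
  seg 2: right by d7 = 48/5 → (48/5, 3/5)
  seg 3: down by d10 = 29/2 → (48/5, -139/10)
  seg 4: up by d2 = 18/5 → (48/5, -103/10)
  seg 5: down by d9 = 20/3 → (48/5, -509/30)
  seg 6: up by d7 = 48/5 → (48/5, -221/30)
  seg 7: down by d12 = -173 → (48/5, 4969/30)
  seg 8: left by d10 = 29/2 → (-49/10, 4969/30)
  seg 9: down by d1 = 14 → (-49/10, 4549/30)
  seg 10: down by d12 = -173 → (-49/10, 9739/30)

d6 = 29
d7 = 48/5
d8 = -17
d9 = 20/3
d10 = 29/2
d11 = -34
d12 = -173
d13 = 3/5
endpoint = (-49/10, 9739/30)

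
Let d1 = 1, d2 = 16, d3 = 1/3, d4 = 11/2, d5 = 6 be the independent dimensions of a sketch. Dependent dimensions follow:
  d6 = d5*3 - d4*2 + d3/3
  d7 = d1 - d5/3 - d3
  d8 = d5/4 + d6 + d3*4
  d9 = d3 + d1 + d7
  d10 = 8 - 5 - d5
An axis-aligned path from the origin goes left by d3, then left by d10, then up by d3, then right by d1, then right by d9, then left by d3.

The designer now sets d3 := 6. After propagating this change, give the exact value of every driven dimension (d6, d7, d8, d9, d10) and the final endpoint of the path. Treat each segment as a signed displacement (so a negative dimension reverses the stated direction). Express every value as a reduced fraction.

d6 = 9
d7 = -7
d8 = 69/2
d9 = 0
d10 = -3
endpoint = (-8, 6)

Apply edit: d3 := 6
  d6 = d5*3 - d4*2 + d3/3 = 9
  d7 = d1 - d5/3 - d3 = -7
  d8 = d5/4 + d6 + d3*4 = 69/2
  d9 = d3 + d1 + d7 = 0
  d10 = 8 - 5 - d5 = -3
Walk from origin (0, 0):
  seg 1: left by d3 = 6 → (-6, 0)
  seg 2: left by d10 = -3 → (-3, 0)
  seg 3: up by d3 = 6 → (-3, 6)
  seg 4: right by d1 = 1 → (-2, 6)
  seg 5: right by d9 = 0 → (-2, 6)
  seg 6: left by d3 = 6 → (-8, 6)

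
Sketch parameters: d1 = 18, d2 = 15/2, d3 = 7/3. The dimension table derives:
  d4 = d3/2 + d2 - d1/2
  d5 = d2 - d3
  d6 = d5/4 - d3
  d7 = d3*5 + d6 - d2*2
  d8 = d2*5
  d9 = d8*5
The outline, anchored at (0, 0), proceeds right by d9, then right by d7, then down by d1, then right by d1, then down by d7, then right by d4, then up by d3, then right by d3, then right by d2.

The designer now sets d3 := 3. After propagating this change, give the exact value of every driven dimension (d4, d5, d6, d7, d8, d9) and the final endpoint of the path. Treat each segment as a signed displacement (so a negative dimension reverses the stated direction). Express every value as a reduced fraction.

Apply edit: d3 := 3
  d4 = d3/2 + d2 - d1/2 = 0
  d5 = d2 - d3 = 9/2
  d6 = d5/4 - d3 = -15/8
  d7 = d3*5 + d6 - d2*2 = -15/8
  d8 = d2*5 = 75/2
  d9 = d8*5 = 375/2
Walk from origin (0, 0):
  seg 1: right by d9 = 375/2 → (375/2, 0)
  seg 2: right by d7 = -15/8 → (1485/8, 0)
  seg 3: down by d1 = 18 → (1485/8, -18)
  seg 4: right by d1 = 18 → (1629/8, -18)
  seg 5: down by d7 = -15/8 → (1629/8, -129/8)
  seg 6: right by d4 = 0 → (1629/8, -129/8)
  seg 7: up by d3 = 3 → (1629/8, -105/8)
  seg 8: right by d3 = 3 → (1653/8, -105/8)
  seg 9: right by d2 = 15/2 → (1713/8, -105/8)

d4 = 0
d5 = 9/2
d6 = -15/8
d7 = -15/8
d8 = 75/2
d9 = 375/2
endpoint = (1713/8, -105/8)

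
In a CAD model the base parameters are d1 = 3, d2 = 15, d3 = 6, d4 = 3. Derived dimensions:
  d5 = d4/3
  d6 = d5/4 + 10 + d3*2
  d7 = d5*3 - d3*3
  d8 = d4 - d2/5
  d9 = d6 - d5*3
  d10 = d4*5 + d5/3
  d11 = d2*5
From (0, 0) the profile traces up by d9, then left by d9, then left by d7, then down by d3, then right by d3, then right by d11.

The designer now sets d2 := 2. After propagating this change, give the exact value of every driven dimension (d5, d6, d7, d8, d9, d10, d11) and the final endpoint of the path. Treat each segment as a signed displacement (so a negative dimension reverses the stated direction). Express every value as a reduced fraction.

Apply edit: d2 := 2
  d5 = d4/3 = 1
  d6 = d5/4 + 10 + d3*2 = 89/4
  d7 = d5*3 - d3*3 = -15
  d8 = d4 - d2/5 = 13/5
  d9 = d6 - d5*3 = 77/4
  d10 = d4*5 + d5/3 = 46/3
  d11 = d2*5 = 10
Walk from origin (0, 0):
  seg 1: up by d9 = 77/4 → (0, 77/4)
  seg 2: left by d9 = 77/4 → (-77/4, 77/4)
  seg 3: left by d7 = -15 → (-17/4, 77/4)
  seg 4: down by d3 = 6 → (-17/4, 53/4)
  seg 5: right by d3 = 6 → (7/4, 53/4)
  seg 6: right by d11 = 10 → (47/4, 53/4)

d5 = 1
d6 = 89/4
d7 = -15
d8 = 13/5
d9 = 77/4
d10 = 46/3
d11 = 10
endpoint = (47/4, 53/4)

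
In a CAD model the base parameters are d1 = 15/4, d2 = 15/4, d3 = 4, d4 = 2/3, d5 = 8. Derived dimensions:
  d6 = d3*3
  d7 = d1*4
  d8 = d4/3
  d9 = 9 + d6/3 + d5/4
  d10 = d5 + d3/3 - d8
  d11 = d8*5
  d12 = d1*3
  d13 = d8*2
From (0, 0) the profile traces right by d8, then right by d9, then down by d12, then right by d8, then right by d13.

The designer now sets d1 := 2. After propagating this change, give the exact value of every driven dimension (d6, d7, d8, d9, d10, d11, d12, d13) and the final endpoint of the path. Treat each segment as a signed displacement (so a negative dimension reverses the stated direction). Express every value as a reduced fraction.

d6 = 12
d7 = 8
d8 = 2/9
d9 = 15
d10 = 82/9
d11 = 10/9
d12 = 6
d13 = 4/9
endpoint = (143/9, -6)

Apply edit: d1 := 2
  d6 = d3*3 = 12
  d7 = d1*4 = 8
  d8 = d4/3 = 2/9
  d9 = 9 + d6/3 + d5/4 = 15
  d10 = d5 + d3/3 - d8 = 82/9
  d11 = d8*5 = 10/9
  d12 = d1*3 = 6
  d13 = d8*2 = 4/9
Walk from origin (0, 0):
  seg 1: right by d8 = 2/9 → (2/9, 0)
  seg 2: right by d9 = 15 → (137/9, 0)
  seg 3: down by d12 = 6 → (137/9, -6)
  seg 4: right by d8 = 2/9 → (139/9, -6)
  seg 5: right by d13 = 4/9 → (143/9, -6)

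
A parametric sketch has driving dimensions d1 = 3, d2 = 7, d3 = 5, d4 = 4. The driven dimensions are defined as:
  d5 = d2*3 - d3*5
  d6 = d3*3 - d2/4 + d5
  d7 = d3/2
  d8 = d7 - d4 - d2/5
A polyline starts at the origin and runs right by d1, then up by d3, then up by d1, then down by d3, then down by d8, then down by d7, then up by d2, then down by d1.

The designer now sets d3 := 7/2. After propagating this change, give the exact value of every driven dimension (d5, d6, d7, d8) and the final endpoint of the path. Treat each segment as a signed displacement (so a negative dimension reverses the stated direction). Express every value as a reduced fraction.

Apply edit: d3 := 7/2
  d5 = d2*3 - d3*5 = 7/2
  d6 = d3*3 - d2/4 + d5 = 49/4
  d7 = d3/2 = 7/4
  d8 = d7 - d4 - d2/5 = -73/20
Walk from origin (0, 0):
  seg 1: right by d1 = 3 → (3, 0)
  seg 2: up by d3 = 7/2 → (3, 7/2)
  seg 3: up by d1 = 3 → (3, 13/2)
  seg 4: down by d3 = 7/2 → (3, 3)
  seg 5: down by d8 = -73/20 → (3, 133/20)
  seg 6: down by d7 = 7/4 → (3, 49/10)
  seg 7: up by d2 = 7 → (3, 119/10)
  seg 8: down by d1 = 3 → (3, 89/10)

d5 = 7/2
d6 = 49/4
d7 = 7/4
d8 = -73/20
endpoint = (3, 89/10)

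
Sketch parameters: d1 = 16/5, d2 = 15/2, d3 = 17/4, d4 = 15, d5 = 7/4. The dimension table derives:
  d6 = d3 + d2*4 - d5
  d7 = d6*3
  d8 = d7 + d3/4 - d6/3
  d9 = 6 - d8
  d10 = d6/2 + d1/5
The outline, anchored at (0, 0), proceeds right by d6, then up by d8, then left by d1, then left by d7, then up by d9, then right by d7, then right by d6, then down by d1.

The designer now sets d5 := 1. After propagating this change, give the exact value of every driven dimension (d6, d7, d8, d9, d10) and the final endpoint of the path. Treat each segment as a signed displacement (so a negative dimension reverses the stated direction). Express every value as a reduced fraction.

d6 = 133/4
d7 = 399/4
d8 = 4307/48
d9 = -4019/48
d10 = 3453/200
endpoint = (633/10, 14/5)

Apply edit: d5 := 1
  d6 = d3 + d2*4 - d5 = 133/4
  d7 = d6*3 = 399/4
  d8 = d7 + d3/4 - d6/3 = 4307/48
  d9 = 6 - d8 = -4019/48
  d10 = d6/2 + d1/5 = 3453/200
Walk from origin (0, 0):
  seg 1: right by d6 = 133/4 → (133/4, 0)
  seg 2: up by d8 = 4307/48 → (133/4, 4307/48)
  seg 3: left by d1 = 16/5 → (601/20, 4307/48)
  seg 4: left by d7 = 399/4 → (-697/10, 4307/48)
  seg 5: up by d9 = -4019/48 → (-697/10, 6)
  seg 6: right by d7 = 399/4 → (601/20, 6)
  seg 7: right by d6 = 133/4 → (633/10, 6)
  seg 8: down by d1 = 16/5 → (633/10, 14/5)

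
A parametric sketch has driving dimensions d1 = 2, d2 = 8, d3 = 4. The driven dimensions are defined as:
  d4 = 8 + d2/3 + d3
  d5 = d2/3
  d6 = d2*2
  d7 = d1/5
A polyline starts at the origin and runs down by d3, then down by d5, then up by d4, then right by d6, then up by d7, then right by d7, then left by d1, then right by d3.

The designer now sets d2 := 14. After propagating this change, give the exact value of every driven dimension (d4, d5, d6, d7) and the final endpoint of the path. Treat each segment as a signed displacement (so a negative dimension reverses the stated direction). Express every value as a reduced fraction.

Apply edit: d2 := 14
  d4 = 8 + d2/3 + d3 = 50/3
  d5 = d2/3 = 14/3
  d6 = d2*2 = 28
  d7 = d1/5 = 2/5
Walk from origin (0, 0):
  seg 1: down by d3 = 4 → (0, -4)
  seg 2: down by d5 = 14/3 → (0, -26/3)
  seg 3: up by d4 = 50/3 → (0, 8)
  seg 4: right by d6 = 28 → (28, 8)
  seg 5: up by d7 = 2/5 → (28, 42/5)
  seg 6: right by d7 = 2/5 → (142/5, 42/5)
  seg 7: left by d1 = 2 → (132/5, 42/5)
  seg 8: right by d3 = 4 → (152/5, 42/5)

d4 = 50/3
d5 = 14/3
d6 = 28
d7 = 2/5
endpoint = (152/5, 42/5)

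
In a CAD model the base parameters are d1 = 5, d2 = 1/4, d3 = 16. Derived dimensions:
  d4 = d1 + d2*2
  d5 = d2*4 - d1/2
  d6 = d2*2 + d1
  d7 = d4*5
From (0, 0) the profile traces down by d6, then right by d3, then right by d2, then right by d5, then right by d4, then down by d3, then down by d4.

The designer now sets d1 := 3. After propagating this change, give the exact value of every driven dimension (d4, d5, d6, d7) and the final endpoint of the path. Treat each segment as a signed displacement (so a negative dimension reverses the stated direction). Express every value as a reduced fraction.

d4 = 7/2
d5 = -1/2
d6 = 7/2
d7 = 35/2
endpoint = (77/4, -23)

Apply edit: d1 := 3
  d4 = d1 + d2*2 = 7/2
  d5 = d2*4 - d1/2 = -1/2
  d6 = d2*2 + d1 = 7/2
  d7 = d4*5 = 35/2
Walk from origin (0, 0):
  seg 1: down by d6 = 7/2 → (0, -7/2)
  seg 2: right by d3 = 16 → (16, -7/2)
  seg 3: right by d2 = 1/4 → (65/4, -7/2)
  seg 4: right by d5 = -1/2 → (63/4, -7/2)
  seg 5: right by d4 = 7/2 → (77/4, -7/2)
  seg 6: down by d3 = 16 → (77/4, -39/2)
  seg 7: down by d4 = 7/2 → (77/4, -23)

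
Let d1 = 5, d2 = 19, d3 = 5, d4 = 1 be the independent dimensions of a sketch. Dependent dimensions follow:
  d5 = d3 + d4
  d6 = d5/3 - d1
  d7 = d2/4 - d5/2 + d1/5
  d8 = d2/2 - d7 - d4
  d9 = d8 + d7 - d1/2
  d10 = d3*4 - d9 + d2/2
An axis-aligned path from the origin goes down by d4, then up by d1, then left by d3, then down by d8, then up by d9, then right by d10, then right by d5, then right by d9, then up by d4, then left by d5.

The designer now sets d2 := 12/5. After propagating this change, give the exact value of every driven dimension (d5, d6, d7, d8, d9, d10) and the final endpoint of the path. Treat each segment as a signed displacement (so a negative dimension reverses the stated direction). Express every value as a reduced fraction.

Apply edit: d2 := 12/5
  d5 = d3 + d4 = 6
  d6 = d5/3 - d1 = -3
  d7 = d2/4 - d5/2 + d1/5 = -7/5
  d8 = d2/2 - d7 - d4 = 8/5
  d9 = d8 + d7 - d1/2 = -23/10
  d10 = d3*4 - d9 + d2/2 = 47/2
Walk from origin (0, 0):
  seg 1: down by d4 = 1 → (0, -1)
  seg 2: up by d1 = 5 → (0, 4)
  seg 3: left by d3 = 5 → (-5, 4)
  seg 4: down by d8 = 8/5 → (-5, 12/5)
  seg 5: up by d9 = -23/10 → (-5, 1/10)
  seg 6: right by d10 = 47/2 → (37/2, 1/10)
  seg 7: right by d5 = 6 → (49/2, 1/10)
  seg 8: right by d9 = -23/10 → (111/5, 1/10)
  seg 9: up by d4 = 1 → (111/5, 11/10)
  seg 10: left by d5 = 6 → (81/5, 11/10)

d5 = 6
d6 = -3
d7 = -7/5
d8 = 8/5
d9 = -23/10
d10 = 47/2
endpoint = (81/5, 11/10)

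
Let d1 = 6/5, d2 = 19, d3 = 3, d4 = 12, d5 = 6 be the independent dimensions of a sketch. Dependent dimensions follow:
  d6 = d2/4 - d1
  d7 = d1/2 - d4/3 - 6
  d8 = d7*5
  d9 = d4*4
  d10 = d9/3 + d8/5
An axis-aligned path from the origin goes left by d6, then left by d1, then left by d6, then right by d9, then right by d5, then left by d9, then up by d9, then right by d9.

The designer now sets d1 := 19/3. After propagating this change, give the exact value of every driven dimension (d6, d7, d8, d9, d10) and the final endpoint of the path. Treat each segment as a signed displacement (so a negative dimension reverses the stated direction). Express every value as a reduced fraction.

Apply edit: d1 := 19/3
  d6 = d2/4 - d1 = -19/12
  d7 = d1/2 - d4/3 - 6 = -41/6
  d8 = d7*5 = -205/6
  d9 = d4*4 = 48
  d10 = d9/3 + d8/5 = 55/6
Walk from origin (0, 0):
  seg 1: left by d6 = -19/12 → (19/12, 0)
  seg 2: left by d1 = 19/3 → (-19/4, 0)
  seg 3: left by d6 = -19/12 → (-19/6, 0)
  seg 4: right by d9 = 48 → (269/6, 0)
  seg 5: right by d5 = 6 → (305/6, 0)
  seg 6: left by d9 = 48 → (17/6, 0)
  seg 7: up by d9 = 48 → (17/6, 48)
  seg 8: right by d9 = 48 → (305/6, 48)

d6 = -19/12
d7 = -41/6
d8 = -205/6
d9 = 48
d10 = 55/6
endpoint = (305/6, 48)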